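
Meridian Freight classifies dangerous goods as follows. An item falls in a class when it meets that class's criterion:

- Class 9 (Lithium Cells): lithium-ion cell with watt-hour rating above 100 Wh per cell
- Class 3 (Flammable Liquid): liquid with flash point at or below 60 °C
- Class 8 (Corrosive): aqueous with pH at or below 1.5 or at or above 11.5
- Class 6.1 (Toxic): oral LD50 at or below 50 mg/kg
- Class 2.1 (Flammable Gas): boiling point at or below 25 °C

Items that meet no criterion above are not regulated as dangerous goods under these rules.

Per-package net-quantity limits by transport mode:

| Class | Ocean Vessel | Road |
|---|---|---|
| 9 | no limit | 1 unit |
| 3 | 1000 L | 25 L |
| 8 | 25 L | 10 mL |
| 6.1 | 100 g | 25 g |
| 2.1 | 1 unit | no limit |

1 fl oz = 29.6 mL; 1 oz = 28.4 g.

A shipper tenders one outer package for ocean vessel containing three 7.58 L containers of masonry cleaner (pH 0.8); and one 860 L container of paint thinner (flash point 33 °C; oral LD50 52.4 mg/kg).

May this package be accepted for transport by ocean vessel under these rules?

Yes

Masonry cleaner: pH 0.8 ≤ 1.5 → Class 8 (Corrosive).
Flash point 33 °C meets the Class 3 criterion (Flammable Liquid), so the paint thinner is Class 3.
Class 3 quantity: 860 L.
860 L ≤ 1000 L (ocean vessel limit, Class 3) — within limit.
Class 8 quantity: three 7.58 L containers = 22.74 L.
22.74 L is within the ocean vessel limit of 25 L for Class 8.
Every hazard class is within its ocean vessel limit and no segregation rule is violated.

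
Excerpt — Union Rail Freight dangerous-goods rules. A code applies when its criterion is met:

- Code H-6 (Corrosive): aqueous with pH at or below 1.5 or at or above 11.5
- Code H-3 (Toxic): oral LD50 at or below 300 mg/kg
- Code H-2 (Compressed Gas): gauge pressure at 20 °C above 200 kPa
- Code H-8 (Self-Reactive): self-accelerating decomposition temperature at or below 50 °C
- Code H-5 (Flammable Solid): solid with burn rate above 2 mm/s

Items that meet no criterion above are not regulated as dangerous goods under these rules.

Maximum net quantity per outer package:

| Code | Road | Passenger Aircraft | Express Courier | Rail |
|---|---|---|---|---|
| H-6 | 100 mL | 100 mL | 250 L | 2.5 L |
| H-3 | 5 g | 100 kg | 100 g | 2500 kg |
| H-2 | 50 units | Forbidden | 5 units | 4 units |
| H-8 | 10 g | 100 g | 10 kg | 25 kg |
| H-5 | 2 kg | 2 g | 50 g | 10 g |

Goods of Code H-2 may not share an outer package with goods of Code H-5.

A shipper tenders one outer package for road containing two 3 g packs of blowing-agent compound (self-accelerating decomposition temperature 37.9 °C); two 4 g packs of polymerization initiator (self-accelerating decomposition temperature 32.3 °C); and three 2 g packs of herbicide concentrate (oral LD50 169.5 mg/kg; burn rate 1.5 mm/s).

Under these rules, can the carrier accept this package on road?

No

The blowing-agent compound has self-accelerating decomposition temperature 37.9 °C, which is ≤ 50 °C, so it is Code H-8 (Self-Reactive).
Self-accelerating decomposition temperature 32.3 °C meets the Code H-8 criterion (Self-Reactive), so the polymerization initiator is Code H-8.
Oral LD50 169.5 mg/kg meets the Code H-3 criterion (Toxic), so the herbicide concentrate is Code H-3.
Code H-3 quantity: three 2 g packs = 6 g.
That exceeds the Code H-3 road limit of 5 g.
Total Code H-8: (two 3 g packs = 6 g) + (two 4 g packs = 8 g) = 14 g.
14 g > 10 g (road limit, Code H-8) — over the limit.
The segregation rule (Code H-2 with Code H-5) does not apply to Code H-3 with Code H-8.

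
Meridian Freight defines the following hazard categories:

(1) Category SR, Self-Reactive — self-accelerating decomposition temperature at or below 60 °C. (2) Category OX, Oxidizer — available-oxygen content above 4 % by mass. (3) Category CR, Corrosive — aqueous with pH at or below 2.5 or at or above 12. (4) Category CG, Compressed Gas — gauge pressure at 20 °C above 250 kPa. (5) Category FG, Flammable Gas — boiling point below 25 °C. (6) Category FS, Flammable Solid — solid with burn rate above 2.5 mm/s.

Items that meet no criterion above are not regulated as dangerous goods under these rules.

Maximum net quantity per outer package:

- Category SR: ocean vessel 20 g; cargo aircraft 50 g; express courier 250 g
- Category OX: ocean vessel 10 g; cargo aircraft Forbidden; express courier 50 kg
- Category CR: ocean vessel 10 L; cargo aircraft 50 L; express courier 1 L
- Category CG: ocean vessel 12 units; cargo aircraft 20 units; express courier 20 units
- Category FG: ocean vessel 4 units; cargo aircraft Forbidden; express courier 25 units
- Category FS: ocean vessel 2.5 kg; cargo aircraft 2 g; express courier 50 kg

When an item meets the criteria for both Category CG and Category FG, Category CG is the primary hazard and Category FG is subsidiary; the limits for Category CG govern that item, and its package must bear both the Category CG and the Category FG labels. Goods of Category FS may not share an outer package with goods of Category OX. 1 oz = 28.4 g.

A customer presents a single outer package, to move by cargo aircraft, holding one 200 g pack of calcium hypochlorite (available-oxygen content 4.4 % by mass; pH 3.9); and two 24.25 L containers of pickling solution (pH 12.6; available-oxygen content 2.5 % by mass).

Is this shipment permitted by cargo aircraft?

Available-oxygen content 4.4 % by mass meets the Category OX criterion (Oxidizer), so the calcium hypochlorite is Category OX.
pH 12.6 meets the Category CR criterion (Corrosive), so the pickling solution is Category CR.
Category OX quantity: 200 g.
By cargo aircraft, Category OX is Forbidden regardless of quantity.
Category CR quantity: two 24.25 L containers = 48.5 L.
48.5 L ≤ 50 L (cargo aircraft limit, Category CR) — within limit.
The segregation rule (Category FS with Category OX) does not apply to Category OX with Category CR.

No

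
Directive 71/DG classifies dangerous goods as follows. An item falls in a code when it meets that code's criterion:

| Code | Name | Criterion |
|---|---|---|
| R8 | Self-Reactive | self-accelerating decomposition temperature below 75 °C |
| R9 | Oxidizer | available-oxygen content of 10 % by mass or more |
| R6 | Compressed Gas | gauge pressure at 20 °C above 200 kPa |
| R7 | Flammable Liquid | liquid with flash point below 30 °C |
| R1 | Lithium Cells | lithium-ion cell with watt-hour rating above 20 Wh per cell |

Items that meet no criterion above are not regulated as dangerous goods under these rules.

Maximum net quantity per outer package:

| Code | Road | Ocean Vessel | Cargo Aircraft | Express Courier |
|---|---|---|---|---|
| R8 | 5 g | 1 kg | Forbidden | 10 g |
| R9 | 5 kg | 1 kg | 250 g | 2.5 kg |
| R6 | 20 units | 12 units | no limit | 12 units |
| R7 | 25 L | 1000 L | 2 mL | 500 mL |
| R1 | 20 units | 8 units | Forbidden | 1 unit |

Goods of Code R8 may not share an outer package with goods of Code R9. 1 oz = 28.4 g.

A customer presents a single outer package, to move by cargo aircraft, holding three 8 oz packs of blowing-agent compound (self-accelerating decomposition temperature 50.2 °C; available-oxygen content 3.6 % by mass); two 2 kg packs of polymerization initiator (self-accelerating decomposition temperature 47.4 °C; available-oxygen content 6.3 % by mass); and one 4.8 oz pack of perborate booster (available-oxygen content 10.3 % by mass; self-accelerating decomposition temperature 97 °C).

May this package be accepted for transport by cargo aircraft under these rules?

No

Blowing-agent compound: self-accelerating decomposition temperature 50.2 °C < 75 °C → Code R8 (Self-Reactive).
Polymerization initiator: self-accelerating decomposition temperature 47.4 °C < 75 °C → Code R8 (Self-Reactive).
The perborate booster has available-oxygen content 10.3 % by mass, which is ≥ 10 % by mass, so it is Code R9 (Oxidizer).
Total Code R8: (three 8 oz packs = 681.6 g) + (two 2 kg packs = 4 kg) = 4681.6 g.
Code R8 is Forbidden by cargo aircraft.
Code R9 quantity: one 4.8 oz pack = 136.32 g.
136.32 g is within the cargo aircraft limit of 250 g for Code R9.
Code R8 and Code R9 may not share an outer package.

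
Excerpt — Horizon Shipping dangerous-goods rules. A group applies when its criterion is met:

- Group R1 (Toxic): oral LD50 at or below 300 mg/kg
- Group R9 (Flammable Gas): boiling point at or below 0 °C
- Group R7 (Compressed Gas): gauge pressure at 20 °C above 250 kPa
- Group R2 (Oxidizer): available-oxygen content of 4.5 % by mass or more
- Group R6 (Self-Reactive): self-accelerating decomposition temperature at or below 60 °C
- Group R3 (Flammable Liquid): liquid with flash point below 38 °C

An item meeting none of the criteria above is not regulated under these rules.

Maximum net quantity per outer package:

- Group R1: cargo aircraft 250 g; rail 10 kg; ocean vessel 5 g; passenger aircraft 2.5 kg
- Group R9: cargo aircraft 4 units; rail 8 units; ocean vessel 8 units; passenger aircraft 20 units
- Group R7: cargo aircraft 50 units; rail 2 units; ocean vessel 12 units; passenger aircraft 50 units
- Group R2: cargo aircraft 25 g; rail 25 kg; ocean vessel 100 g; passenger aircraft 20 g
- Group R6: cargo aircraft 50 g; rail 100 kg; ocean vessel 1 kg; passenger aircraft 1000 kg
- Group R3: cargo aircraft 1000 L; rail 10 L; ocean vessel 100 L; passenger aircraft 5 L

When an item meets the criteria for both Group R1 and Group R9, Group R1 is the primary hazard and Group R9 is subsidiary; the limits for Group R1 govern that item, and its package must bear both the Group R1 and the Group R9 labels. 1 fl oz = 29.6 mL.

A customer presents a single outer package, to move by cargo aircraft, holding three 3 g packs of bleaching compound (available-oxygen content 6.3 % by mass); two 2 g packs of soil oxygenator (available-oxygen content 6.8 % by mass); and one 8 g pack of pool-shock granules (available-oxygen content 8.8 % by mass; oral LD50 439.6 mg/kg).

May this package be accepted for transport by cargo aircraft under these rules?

Yes

Bleaching compound: available-oxygen content 6.3 % by mass ≥ 4.5 % by mass → Group R2 (Oxidizer).
Soil oxygenator: available-oxygen content 6.8 % by mass ≥ 4.5 % by mass → Group R2 (Oxidizer).
The pool-shock granules have available-oxygen content 8.8 % by mass, which is ≥ 4.5 % by mass, so they are Group R2 (Oxidizer).
Group R2 net quantity: (three 3 g packs = 9 g) + (two 2 g packs = 4 g) + 8 g = 21 g.
21 g ≤ 25 g (cargo aircraft limit, Group R2) — within limit.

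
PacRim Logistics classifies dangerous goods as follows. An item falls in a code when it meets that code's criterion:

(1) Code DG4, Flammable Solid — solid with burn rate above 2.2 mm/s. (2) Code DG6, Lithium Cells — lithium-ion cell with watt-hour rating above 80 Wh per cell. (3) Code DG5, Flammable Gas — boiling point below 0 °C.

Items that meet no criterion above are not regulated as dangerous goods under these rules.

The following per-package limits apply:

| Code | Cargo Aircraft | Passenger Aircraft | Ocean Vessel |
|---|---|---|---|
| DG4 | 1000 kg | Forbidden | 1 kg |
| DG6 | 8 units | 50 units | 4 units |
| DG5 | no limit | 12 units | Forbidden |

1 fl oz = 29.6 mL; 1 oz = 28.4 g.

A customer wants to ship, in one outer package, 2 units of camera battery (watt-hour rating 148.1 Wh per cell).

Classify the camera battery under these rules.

Code DG6

Watt-hour rating 148.1 Wh per cell meets the Code DG6 criterion (Lithium Cells), so the camera battery is Code DG6.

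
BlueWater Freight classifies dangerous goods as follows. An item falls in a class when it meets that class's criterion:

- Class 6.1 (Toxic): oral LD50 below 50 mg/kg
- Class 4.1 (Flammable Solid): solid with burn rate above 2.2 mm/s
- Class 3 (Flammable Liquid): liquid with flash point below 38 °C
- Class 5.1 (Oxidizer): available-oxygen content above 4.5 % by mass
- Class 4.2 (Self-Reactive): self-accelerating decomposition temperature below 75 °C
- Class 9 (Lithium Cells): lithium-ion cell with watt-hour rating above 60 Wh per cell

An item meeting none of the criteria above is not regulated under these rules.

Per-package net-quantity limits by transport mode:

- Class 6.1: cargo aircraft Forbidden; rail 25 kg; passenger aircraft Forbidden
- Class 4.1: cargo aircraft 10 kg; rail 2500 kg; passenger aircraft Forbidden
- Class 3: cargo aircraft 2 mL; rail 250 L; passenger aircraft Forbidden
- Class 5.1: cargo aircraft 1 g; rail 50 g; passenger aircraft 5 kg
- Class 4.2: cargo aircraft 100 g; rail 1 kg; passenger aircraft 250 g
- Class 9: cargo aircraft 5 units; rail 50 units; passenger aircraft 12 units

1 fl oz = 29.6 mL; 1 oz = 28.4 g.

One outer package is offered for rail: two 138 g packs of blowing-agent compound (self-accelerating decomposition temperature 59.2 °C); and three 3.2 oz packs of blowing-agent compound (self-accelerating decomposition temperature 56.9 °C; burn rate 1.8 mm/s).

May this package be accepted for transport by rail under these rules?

Yes

Blowing-agent compound: self-accelerating decomposition temperature 59.2 °C < 75 °C → Class 4.2 (Self-Reactive).
Self-accelerating decomposition temperature 56.9 °C meets the Class 4.2 criterion (Self-Reactive), so the blowing-agent compound is Class 4.2.
Total Class 4.2: (two 138 g packs = 276 g) + (three 3.2 oz packs = 272.64 g) = 548.64 g.
548.64 g ≤ 1 kg (rail limit, Class 4.2) — within limit.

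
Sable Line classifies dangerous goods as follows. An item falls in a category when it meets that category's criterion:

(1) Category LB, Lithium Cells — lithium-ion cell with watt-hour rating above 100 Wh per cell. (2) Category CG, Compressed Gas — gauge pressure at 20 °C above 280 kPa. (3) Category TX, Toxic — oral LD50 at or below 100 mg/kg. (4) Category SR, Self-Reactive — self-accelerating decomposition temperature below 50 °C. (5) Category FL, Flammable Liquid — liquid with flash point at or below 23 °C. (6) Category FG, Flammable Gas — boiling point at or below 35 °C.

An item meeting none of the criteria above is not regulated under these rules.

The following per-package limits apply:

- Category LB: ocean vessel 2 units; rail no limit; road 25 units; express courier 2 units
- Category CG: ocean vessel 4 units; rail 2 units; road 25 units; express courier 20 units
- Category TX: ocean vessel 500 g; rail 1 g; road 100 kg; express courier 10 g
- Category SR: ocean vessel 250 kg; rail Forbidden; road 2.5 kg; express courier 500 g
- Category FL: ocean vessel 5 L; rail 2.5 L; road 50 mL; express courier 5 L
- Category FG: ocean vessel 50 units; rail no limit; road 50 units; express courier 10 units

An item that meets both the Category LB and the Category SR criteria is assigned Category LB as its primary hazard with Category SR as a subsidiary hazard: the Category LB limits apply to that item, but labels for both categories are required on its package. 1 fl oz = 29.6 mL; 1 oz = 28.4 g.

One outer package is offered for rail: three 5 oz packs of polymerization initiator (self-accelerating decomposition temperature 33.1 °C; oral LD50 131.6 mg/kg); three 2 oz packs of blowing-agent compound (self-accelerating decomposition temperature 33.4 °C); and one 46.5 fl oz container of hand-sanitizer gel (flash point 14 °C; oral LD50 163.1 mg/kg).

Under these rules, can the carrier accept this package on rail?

No

With self-accelerating decomposition temperature 33.1 °C (< 50 °C), the polymerization initiator falls in Category SR.
With self-accelerating decomposition temperature 33.4 °C (< 50 °C), the blowing-agent compound falls in Category SR.
The hand-sanitizer gel has flash point 14 °C, which is ≤ 23 °C, so it is Category FL (Flammable Liquid).
Category SR net quantity: (three 5 oz packs = 426 g) + (three 2 oz packs = 170.4 g) = 596.4 g.
By rail, Category SR is Forbidden regardless of quantity.
Category FL quantity: one 46.5 fl oz container = 1376.4 mL.
1376.4 mL ≤ 2.5 L (rail limit, Category FL) — within limit.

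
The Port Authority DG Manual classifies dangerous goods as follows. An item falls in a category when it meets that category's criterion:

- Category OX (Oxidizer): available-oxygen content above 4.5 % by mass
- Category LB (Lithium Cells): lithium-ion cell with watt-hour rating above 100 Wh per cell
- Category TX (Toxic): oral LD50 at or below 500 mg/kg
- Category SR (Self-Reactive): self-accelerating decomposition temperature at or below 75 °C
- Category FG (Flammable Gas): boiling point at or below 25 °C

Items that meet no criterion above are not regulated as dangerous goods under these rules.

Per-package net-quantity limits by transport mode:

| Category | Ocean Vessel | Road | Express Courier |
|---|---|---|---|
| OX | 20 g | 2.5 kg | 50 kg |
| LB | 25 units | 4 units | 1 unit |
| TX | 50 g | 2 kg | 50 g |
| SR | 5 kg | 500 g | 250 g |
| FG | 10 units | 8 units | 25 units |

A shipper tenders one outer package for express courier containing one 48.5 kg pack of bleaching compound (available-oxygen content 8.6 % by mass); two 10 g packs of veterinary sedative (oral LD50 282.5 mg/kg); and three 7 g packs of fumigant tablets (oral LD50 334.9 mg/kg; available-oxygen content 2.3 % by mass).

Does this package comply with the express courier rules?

Available-oxygen content 8.6 % by mass meets the Category OX criterion (Oxidizer), so the bleaching compound is Category OX.
Oral LD50 282.5 mg/kg meets the Category TX criterion (Toxic), so the veterinary sedative is Category TX.
Fumigant tablets: oral LD50 334.9 mg/kg ≤ 500 mg/kg → Category TX (Toxic).
Category OX quantity: 48.5 kg.
That is within the Category OX express courier limit of 50 kg.
Total Category TX: (two 10 g packs = 20 g) + (three 7 g packs = 21 g) = 41 g.
41 g is within the express courier limit of 50 g for Category TX.
Every hazard category is within its express courier limit and no segregation rule is violated.

Yes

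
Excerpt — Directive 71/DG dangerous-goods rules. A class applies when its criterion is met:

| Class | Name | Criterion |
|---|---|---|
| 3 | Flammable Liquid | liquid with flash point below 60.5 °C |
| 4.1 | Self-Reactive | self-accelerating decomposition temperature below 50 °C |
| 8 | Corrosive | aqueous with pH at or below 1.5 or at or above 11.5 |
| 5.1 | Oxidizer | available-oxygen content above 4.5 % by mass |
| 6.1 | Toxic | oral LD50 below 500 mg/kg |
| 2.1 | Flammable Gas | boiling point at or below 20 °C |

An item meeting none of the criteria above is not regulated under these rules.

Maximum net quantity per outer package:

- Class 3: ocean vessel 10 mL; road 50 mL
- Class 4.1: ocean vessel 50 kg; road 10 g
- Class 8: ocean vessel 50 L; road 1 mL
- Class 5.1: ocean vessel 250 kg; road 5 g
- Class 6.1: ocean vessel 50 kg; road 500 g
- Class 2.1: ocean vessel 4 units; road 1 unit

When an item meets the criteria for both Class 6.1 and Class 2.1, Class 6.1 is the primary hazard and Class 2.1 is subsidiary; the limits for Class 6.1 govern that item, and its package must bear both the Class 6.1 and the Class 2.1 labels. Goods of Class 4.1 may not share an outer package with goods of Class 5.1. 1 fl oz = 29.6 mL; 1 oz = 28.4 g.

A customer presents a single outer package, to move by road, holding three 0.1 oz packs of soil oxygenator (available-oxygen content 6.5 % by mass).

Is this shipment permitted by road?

No

The soil oxygenator has available-oxygen content 6.5 % by mass, which is > 4.5 % by mass, so it is Class 5.1 (Oxidizer).
Class 5.1 quantity: three 0.1 oz packs = 8.52 g.
8.52 g > 5 g (road limit, Class 5.1) — over the limit.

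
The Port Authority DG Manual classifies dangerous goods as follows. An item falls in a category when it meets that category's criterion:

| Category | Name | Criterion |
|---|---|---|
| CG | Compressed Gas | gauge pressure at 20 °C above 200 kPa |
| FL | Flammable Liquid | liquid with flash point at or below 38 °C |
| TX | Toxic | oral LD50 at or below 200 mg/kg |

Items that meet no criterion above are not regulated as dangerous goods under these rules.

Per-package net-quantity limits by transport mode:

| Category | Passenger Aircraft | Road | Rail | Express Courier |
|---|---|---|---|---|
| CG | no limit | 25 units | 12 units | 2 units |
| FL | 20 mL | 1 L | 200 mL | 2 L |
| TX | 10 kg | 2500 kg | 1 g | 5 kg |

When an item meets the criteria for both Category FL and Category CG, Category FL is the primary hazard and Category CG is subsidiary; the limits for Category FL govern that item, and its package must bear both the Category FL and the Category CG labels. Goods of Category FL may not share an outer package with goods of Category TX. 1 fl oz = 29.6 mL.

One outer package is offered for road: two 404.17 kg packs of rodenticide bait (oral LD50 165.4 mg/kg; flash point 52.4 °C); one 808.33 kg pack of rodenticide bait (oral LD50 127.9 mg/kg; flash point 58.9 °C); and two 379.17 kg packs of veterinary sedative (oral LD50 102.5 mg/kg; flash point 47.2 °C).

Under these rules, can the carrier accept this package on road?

With oral LD50 165.4 mg/kg (≤ 200 mg/kg), the rodenticide bait falls in Category TX.
The rodenticide bait has oral LD50 127.9 mg/kg, which is ≤ 200 mg/kg, so it is Category TX (Toxic).
The veterinary sedative has oral LD50 102.5 mg/kg, which is ≤ 200 mg/kg, so it is Category TX (Toxic).
Category TX net quantity: (two 404.17 kg packs = 808.34 kg) + 808.33 kg + (two 379.17 kg packs = 758.34 kg) = 2375.01 kg.
That is within the Category TX road limit of 2500 kg.

Yes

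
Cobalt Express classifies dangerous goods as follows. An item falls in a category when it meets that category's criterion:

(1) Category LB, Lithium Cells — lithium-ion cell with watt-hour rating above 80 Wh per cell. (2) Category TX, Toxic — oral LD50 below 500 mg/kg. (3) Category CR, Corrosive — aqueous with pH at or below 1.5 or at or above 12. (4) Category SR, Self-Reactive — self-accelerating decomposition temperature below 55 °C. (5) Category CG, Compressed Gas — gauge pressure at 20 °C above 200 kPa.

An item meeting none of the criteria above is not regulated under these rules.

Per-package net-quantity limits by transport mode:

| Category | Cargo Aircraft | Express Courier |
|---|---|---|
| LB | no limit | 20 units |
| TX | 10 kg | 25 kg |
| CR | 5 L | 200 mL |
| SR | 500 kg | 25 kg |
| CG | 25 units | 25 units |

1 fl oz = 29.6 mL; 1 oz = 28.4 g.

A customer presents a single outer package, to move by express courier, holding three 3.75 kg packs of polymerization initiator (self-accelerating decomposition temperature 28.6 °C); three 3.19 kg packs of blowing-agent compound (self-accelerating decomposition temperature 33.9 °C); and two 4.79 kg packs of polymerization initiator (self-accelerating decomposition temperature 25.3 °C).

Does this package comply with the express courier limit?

No

With self-accelerating decomposition temperature 28.6 °C (< 55 °C), the polymerization initiator falls in Category SR.
The blowing-agent compound has self-accelerating decomposition temperature 33.9 °C, which is < 55 °C, so it is Category SR (Self-Reactive).
Polymerization initiator: self-accelerating decomposition temperature 25.3 °C < 55 °C → Category SR (Self-Reactive).
Total Category SR: (three 3.75 kg packs = 11.25 kg) + (three 3.19 kg packs = 9.57 kg) + (two 4.79 kg packs = 9.58 kg) = 30.4 kg.
30.4 kg exceeds the express courier limit of 25 kg for Category SR.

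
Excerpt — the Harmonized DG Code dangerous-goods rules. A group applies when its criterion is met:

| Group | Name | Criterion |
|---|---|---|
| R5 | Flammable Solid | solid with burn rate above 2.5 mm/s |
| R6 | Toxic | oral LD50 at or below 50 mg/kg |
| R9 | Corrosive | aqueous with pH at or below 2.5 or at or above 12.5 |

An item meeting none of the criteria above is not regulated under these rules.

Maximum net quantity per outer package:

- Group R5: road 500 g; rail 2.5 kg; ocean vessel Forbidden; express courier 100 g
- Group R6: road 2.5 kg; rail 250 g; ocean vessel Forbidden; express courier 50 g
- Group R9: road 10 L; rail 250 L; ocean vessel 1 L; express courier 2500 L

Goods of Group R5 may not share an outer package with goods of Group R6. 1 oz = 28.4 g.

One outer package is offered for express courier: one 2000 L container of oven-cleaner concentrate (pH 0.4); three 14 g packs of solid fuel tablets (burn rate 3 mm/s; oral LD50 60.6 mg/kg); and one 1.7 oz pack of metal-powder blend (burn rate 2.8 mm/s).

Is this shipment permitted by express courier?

Yes

The oven-cleaner concentrate has pH 0.4, which is ≤ 2.5, so it is Group R9 (Corrosive).
Solid fuel tablets: burn rate 3 mm/s > 2.5 mm/s → Group R5 (Flammable Solid).
Burn rate 2.8 mm/s meets the Group R5 criterion (Flammable Solid), so the metal-powder blend is Group R5.
Total Group R5: (three 14 g packs = 42 g) + (one 1.7 oz pack = 48.28 g) = 90.28 g.
90.28 g is within the express courier limit of 100 g for Group R5.
Group R9 quantity: 2000 L.
2000 L ≤ 2500 L (express courier limit, Group R9) — within limit.
The segregation rule (Group R5 with Group R6) does not apply to Group R5 with Group R9.
Every hazard group is within its express courier limit and no segregation rule is violated.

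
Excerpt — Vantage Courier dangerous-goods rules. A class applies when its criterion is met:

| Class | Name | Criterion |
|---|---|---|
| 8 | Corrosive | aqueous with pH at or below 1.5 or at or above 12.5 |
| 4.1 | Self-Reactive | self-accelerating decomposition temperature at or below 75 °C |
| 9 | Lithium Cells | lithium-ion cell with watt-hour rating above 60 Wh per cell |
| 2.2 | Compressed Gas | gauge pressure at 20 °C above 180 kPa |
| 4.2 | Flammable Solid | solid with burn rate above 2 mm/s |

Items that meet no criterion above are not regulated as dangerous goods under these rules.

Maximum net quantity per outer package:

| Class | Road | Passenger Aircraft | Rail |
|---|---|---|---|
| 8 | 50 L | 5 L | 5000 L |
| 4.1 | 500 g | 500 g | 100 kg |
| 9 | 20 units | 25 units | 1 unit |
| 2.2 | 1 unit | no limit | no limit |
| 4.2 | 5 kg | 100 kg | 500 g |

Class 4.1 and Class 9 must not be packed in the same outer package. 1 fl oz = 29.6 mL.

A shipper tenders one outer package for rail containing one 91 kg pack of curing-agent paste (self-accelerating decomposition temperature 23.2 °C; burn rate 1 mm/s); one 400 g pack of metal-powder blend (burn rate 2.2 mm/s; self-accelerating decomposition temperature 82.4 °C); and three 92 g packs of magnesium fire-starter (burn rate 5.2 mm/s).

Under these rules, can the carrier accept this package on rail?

No

With self-accelerating decomposition temperature 23.2 °C (≤ 75 °C), the curing-agent paste falls in Class 4.1.
Metal-powder blend: burn rate 2.2 mm/s > 2 mm/s → Class 4.2 (Flammable Solid).
Magnesium fire-starter: burn rate 5.2 mm/s > 2 mm/s → Class 4.2 (Flammable Solid).
Total Class 4.2: 400 g + (three 92 g packs = 276 g) = 676 g.
676 g > 500 g (rail limit, Class 4.2) — over the limit.
Class 4.1 quantity: 91 kg.
91 kg ≤ 100 kg (rail limit, Class 4.1) — within limit.
The segregation rule (Class 4.1 with Class 9) does not apply to Class 4.2 with Class 4.1.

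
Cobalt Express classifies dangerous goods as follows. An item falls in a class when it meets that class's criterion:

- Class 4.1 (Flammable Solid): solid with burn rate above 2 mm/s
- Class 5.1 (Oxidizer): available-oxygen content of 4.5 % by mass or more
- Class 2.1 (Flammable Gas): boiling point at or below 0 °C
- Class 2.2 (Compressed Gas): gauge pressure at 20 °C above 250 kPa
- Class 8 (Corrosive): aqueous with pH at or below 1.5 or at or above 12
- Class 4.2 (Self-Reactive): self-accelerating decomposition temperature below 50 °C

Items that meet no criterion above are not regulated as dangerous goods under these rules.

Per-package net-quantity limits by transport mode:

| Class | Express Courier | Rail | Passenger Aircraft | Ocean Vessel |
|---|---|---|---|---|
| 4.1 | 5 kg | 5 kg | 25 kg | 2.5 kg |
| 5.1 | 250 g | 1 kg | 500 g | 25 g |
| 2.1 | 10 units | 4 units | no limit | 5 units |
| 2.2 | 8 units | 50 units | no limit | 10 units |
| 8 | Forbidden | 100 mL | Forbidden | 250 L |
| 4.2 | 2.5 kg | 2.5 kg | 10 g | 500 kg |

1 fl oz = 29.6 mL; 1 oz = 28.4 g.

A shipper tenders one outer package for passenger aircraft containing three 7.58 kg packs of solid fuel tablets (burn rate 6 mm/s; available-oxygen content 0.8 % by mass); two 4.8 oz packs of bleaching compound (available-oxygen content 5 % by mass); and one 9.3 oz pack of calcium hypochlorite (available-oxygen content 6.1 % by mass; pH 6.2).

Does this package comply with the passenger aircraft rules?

With burn rate 6 mm/s (> 2 mm/s), the solid fuel tablets fall in Class 4.1.
The bleaching compound has available-oxygen content 5 % by mass, which is ≥ 4.5 % by mass, so it is Class 5.1 (Oxidizer).
Calcium hypochlorite: available-oxygen content 6.1 % by mass ≥ 4.5 % by mass → Class 5.1 (Oxidizer).
Class 4.1 quantity: three 7.58 kg packs = 22.74 kg.
22.74 kg ≤ 25 kg (passenger aircraft limit, Class 4.1) — within limit.
Class 5.1 net quantity: (two 4.8 oz packs = 272.64 g) + (one 9.3 oz pack = 264.12 g) = 536.76 g.
536.76 g exceeds the passenger aircraft limit of 500 g for Class 5.1.

No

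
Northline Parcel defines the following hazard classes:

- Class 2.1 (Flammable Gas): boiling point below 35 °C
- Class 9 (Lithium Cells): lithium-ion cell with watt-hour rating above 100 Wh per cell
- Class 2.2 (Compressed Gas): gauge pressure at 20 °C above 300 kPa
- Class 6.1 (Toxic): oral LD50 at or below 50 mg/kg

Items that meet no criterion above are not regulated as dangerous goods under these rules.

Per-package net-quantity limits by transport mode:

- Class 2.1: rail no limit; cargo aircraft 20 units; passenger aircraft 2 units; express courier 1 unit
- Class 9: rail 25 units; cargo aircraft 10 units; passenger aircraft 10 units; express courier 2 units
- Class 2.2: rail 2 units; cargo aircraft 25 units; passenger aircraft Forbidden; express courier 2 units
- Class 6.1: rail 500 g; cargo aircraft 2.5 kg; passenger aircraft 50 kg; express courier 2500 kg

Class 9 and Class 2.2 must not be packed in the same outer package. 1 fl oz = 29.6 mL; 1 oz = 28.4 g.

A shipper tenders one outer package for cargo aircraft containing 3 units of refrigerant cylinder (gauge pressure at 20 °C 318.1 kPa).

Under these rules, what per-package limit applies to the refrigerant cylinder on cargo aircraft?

25 units

Gauge pressure at 20 °C 318.1 kPa meets the Class 2.2 criterion (Compressed Gas), so the refrigerant cylinder is Class 2.2.
The cargo aircraft limit for Class 2.2 is 25 units.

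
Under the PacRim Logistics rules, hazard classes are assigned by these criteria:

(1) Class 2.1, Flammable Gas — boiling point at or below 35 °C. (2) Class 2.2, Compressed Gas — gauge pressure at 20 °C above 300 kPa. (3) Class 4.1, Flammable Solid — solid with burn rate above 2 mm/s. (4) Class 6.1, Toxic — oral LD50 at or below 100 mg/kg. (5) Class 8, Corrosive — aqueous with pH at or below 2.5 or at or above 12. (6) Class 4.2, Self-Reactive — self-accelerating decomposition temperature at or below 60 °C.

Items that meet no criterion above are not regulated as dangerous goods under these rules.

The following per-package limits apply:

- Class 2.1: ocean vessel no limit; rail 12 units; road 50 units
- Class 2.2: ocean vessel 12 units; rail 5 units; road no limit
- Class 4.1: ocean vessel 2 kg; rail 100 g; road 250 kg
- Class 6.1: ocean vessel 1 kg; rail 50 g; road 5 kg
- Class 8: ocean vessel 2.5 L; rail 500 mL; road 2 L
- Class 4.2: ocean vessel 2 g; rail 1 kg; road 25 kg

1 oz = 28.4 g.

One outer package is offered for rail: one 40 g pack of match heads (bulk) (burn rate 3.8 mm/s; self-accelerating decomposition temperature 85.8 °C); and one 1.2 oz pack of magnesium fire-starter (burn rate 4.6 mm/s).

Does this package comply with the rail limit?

Yes

Match heads (bulk): burn rate 3.8 mm/s > 2 mm/s → Class 4.1 (Flammable Solid).
Burn rate 4.6 mm/s meets the Class 4.1 criterion (Flammable Solid), so the magnesium fire-starter is Class 4.1.
Class 4.1 net quantity: 40 g + (one 1.2 oz pack = 34.08 g) = 74.08 g.
That is within the Class 4.1 rail limit of 100 g.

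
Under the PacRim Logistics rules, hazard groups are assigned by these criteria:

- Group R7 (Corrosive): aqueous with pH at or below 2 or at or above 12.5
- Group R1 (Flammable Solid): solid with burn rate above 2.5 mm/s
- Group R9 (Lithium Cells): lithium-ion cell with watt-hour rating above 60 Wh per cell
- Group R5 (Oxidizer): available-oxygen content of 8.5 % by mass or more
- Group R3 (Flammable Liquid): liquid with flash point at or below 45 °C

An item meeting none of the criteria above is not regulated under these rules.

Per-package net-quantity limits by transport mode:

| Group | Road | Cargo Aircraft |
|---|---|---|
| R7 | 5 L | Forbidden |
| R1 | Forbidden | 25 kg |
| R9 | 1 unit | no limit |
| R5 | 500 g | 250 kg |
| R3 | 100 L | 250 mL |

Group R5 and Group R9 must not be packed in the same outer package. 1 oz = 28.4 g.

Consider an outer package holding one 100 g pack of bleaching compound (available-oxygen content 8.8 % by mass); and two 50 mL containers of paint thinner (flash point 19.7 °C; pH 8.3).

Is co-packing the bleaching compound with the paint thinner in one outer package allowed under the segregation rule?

Bleaching compound: available-oxygen content 8.8 % by mass ≥ 8.5 % by mass → Group R5 (Oxidizer).
The paint thinner has flash point 19.7 °C, which is ≤ 45 °C, so it is Group R3 (Flammable Liquid).
No segregation rule bars Group R5 with Group R3.

Yes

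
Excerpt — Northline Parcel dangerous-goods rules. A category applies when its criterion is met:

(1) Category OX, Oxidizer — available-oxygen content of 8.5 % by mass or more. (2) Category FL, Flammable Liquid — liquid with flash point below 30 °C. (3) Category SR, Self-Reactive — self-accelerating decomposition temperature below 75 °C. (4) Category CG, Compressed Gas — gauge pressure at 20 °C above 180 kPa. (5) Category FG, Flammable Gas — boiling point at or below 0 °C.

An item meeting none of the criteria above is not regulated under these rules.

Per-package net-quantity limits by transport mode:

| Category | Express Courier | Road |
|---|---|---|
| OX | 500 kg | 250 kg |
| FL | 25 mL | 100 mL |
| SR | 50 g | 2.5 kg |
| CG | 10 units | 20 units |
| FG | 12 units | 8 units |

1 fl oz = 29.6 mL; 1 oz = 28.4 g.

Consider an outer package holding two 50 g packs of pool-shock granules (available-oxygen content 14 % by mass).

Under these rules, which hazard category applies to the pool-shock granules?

Category OX

Available-oxygen content 14 % by mass meets the Category OX criterion (Oxidizer), so the pool-shock granules are Category OX.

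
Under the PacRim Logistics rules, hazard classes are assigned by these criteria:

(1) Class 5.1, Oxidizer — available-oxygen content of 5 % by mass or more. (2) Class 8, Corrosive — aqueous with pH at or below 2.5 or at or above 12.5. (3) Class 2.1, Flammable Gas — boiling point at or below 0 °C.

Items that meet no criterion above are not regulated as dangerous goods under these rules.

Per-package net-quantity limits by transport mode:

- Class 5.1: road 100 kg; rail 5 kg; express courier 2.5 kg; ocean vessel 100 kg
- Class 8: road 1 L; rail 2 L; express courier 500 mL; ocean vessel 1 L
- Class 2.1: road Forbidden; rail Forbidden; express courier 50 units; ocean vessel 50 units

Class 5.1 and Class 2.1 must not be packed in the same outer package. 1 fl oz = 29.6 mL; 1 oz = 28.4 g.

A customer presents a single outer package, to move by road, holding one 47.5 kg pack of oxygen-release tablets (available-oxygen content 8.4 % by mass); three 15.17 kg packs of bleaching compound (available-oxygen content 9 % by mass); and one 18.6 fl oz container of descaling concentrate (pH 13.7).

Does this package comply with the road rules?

Yes

Available-oxygen content 8.4 % by mass meets the Class 5.1 criterion (Oxidizer), so the oxygen-release tablets are Class 5.1.
With available-oxygen content 9 % by mass (≥ 5 % by mass), the bleaching compound falls in Class 5.1.
Descaling concentrate: pH 13.7 ≥ 12.5 → Class 8 (Corrosive).
Class 5.1 net quantity: 47.5 kg + (three 15.17 kg packs = 45.51 kg) = 93.01 kg.
93.01 kg ≤ 100 kg (road limit, Class 5.1) — within limit.
Class 8 quantity: one 18.6 fl oz container = 550.56 mL.
550.56 mL ≤ 1 L (road limit, Class 8) — within limit.
The segregation rule (Class 5.1 with Class 2.1) does not apply to Class 5.1 with Class 8.
Every hazard class is within its road limit and no segregation rule is violated.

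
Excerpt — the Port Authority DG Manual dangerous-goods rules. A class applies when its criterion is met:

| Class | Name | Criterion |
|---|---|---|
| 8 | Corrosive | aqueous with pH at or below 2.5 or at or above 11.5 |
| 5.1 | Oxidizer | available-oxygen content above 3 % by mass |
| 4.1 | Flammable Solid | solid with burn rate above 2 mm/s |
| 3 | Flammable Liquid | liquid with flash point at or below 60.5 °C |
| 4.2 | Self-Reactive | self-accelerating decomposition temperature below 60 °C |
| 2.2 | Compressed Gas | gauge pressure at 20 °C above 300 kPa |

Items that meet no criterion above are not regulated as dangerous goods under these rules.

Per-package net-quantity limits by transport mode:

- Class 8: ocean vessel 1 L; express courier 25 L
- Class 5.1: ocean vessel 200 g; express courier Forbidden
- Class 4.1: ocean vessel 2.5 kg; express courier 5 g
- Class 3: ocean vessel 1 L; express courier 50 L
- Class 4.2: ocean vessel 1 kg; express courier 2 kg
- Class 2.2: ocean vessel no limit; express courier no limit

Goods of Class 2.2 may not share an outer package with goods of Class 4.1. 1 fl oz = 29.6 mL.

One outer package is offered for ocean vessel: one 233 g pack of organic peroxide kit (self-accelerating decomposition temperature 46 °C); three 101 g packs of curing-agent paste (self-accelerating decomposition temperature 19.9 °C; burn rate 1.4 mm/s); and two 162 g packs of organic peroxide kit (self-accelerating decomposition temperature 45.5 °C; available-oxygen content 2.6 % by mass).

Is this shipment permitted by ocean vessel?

With self-accelerating decomposition temperature 46 °C (< 60 °C), the organic peroxide kit falls in Class 4.2.
The curing-agent paste has self-accelerating decomposition temperature 19.9 °C, which is < 60 °C, so it is Class 4.2 (Self-Reactive).
Self-accelerating decomposition temperature 45.5 °C meets the Class 4.2 criterion (Self-Reactive), so the organic peroxide kit is Class 4.2.
Class 4.2 net quantity: 233 g + (three 101 g packs = 303 g) + (two 162 g packs = 324 g) = 860 g.
860 g is within the ocean vessel limit of 1 kg for Class 4.2.

Yes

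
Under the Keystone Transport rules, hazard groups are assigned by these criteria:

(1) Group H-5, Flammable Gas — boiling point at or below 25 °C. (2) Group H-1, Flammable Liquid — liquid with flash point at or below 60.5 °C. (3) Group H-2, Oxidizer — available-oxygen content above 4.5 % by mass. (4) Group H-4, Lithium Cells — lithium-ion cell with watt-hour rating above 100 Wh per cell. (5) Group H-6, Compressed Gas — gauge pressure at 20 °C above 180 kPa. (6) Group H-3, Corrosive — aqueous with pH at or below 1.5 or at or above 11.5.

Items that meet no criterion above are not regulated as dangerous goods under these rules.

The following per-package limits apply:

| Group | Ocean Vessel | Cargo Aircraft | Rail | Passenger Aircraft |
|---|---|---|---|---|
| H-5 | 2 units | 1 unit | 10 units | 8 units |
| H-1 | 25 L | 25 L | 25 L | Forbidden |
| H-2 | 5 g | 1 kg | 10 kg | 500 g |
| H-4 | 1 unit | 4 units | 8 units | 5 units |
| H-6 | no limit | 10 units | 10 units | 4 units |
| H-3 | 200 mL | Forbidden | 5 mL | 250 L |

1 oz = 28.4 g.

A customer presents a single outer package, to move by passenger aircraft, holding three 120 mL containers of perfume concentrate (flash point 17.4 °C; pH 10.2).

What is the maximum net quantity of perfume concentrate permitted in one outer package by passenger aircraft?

The perfume concentrate has flash point 17.4 °C, which is ≤ 60.5 °C, so it is Group H-1 (Flammable Liquid).
The passenger aircraft limit for Group H-1 is Forbidden.

Forbidden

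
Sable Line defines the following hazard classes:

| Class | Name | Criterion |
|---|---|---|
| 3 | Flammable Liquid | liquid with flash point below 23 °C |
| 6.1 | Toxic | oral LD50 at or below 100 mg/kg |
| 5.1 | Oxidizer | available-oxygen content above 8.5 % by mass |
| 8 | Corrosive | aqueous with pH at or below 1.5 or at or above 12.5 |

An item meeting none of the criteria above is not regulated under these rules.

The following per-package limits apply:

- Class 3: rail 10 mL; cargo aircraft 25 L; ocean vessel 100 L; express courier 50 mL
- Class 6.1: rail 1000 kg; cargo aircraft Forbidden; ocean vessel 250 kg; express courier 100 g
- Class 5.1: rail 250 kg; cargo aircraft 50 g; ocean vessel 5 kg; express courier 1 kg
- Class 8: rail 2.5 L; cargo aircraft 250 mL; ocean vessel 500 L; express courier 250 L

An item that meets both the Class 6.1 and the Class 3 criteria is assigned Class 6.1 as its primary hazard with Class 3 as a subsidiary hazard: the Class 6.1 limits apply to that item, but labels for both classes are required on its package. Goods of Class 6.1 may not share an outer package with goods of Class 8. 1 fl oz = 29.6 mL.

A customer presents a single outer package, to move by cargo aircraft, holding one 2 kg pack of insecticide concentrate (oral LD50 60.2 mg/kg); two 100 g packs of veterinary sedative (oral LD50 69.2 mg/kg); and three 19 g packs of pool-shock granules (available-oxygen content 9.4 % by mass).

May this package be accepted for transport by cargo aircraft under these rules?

No

Insecticide concentrate: oral LD50 60.2 mg/kg ≤ 100 mg/kg → Class 6.1 (Toxic).
With oral LD50 69.2 mg/kg (≤ 100 mg/kg), the veterinary sedative falls in Class 6.1.
With available-oxygen content 9.4 % by mass (> 8.5 % by mass), the pool-shock granules fall in Class 5.1.
Class 6.1 net quantity: 2 kg + (two 100 g packs = 200 g) = 2.2 kg.
Class 6.1 is Forbidden by cargo aircraft.
Class 5.1 quantity: three 19 g packs = 57 g.
That exceeds the Class 5.1 cargo aircraft limit of 50 g.
The segregation rule (Class 6.1 with Class 8) does not apply to Class 6.1 with Class 5.1.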